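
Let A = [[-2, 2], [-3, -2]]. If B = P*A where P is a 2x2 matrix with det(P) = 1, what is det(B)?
10

By the multiplicative property of determinants, det(B) = det(P*A) = det(P) * det(A) = det(A),
so the determinant is invariant under multiplication by any determinant-1 matrix; we just need det(A).

det(A) = (-2)(-2) - (2)(-3) = 4 - (-6) = 10

Therefore det(B) = 1 * 10 = 10.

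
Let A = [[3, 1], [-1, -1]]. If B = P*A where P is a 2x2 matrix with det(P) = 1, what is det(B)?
-2

By the multiplicative property of determinants, det(B) = det(P*A) = det(P) * det(A) = det(A),
so the determinant is invariant under multiplication by any determinant-1 matrix; we just need det(A).

det(A) = (3)(-1) - (1)(-1) = -3 - (-1) = -2

Therefore det(B) = 1 * (-2) = -2.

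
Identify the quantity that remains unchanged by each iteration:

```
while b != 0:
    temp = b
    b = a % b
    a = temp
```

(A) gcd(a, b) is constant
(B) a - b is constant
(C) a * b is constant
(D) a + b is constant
A

A loop invariant must hold before the first iteration and be re-established by every execution of the body.

(A) gcd(a, b) is constant: One iteration replaces (a, b) by (b, a mod b). Since a mod b = a - q*b for an integer q, any common divisor of a and b divides b and a mod b, and conversely; hence gcd(b, a mod b) = gcd(a, b). For instance (15, 9) -> (9, 6) keeps gcd = 3. At exit b = 0 and a = gcd of the original inputs.

The other options fail:
(B) a - b is constant: e.g. (a, b) = (15, 9) -> (9, 6): the difference goes from 6 to 3.
(C) a * b is constant: e.g. (a, b) = (15, 9) -> (9, 6): the product goes from 135 to 54.
(D) a + b is constant: e.g. (a, b) = (15, 9) -> (9, 6): the sum goes from 24 to 15.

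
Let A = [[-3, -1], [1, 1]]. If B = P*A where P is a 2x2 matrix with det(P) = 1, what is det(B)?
-2

By the multiplicative property of determinants, det(B) = det(P*A) = det(P) * det(A) = det(A),
so the determinant is invariant under multiplication by any determinant-1 matrix; we just need det(A).

det(A) = (-3)(1) - (-1)(1) = -3 - (-1) = -2

Therefore det(B) = 1 * (-2) = -2.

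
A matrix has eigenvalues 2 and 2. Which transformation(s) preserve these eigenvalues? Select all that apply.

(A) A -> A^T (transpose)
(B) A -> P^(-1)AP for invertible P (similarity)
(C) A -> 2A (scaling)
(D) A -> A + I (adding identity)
A and B

Eigenvalues are preserved by:
1. Similarity transformations: A -> P^(-1)AP (same characteristic polynomial)
2. Transpose: A^T has the same eigenvalues as A

Eigenvalues are NOT preserved by:
- Adding identity: eigenvalues become 2+1, 2+1
- Scaling: eigenvalues become 4, 4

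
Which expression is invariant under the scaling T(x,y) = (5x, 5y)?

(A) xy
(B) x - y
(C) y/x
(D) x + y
C

Under the uniform scaling T(x,y) = (5x, 5y):
Substitute the transformed coordinates into each option and compare with the original:
(A) xy  ->  (5x)(5y) = 25xy   [differs from xy: not invariant]
(B) x - y  ->  (5x) - (5y) = 5x - 5y   [differs from x - y: not invariant]
(C) y/x  ->  (5y)/(5x) = y/x   [equals y/x: invariant]
(D) x + y  ->  (5x) + (5y) = 5x + 5y   [differs from x + y: not invariant]

Only option (C), y/x, is unchanged by the transformation.
The common factor 5 cancels in a ratio of coordinates, while sums, products and sums of squares pick up factors of 5 or 25.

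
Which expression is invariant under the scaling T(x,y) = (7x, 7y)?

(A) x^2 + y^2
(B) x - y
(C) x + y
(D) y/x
D

Under the uniform scaling T(x,y) = (7x, 7y):
Substitute the transformed coordinates into each option and compare with the original:
(A) x^2 + y^2  ->  (7x)^2 + (7y)^2 = 49x^2 + 49y^2   [differs from x^2 + y^2: not invariant]
(B) x - y  ->  (7x) - (7y) = 7x - 7y   [differs from x - y: not invariant]
(C) x + y  ->  (7x) + (7y) = 7x + 7y   [differs from x + y: not invariant]
(D) y/x  ->  (7y)/(7x) = y/x   [equals y/x: invariant]

Only option (D), y/x, is unchanged by the transformation.
The common factor 7 cancels in a ratio of coordinates, while sums, products and sums of squares pick up factors of 7 or 49.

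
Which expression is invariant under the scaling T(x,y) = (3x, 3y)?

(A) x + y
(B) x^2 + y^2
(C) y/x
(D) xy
C

Under the uniform scaling T(x,y) = (3x, 3y):
Substitute the transformed coordinates into each option and compare with the original:
(A) x + y  ->  (3x) + (3y) = 3x + 3y   [differs from x + y: not invariant]
(B) x^2 + y^2  ->  (3x)^2 + (3y)^2 = 9x^2 + 9y^2   [differs from x^2 + y^2: not invariant]
(C) y/x  ->  (3y)/(3x) = y/x   [equals y/x: invariant]
(D) xy  ->  (3x)(3y) = 9xy   [differs from xy: not invariant]

Only option (C), y/x, is unchanged by the transformation.
The common factor 3 cancels in a ratio of coordinates, while sums, products and sums of squares pick up factors of 3 or 9.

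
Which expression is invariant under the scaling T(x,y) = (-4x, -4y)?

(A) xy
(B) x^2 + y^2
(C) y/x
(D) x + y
C

Under the uniform scaling T(x,y) = (-4x, -4y):
Substitute the transformed coordinates into each option and compare with the original:
(A) xy  ->  (-4x)(-4y) = 16xy   [differs from xy: not invariant]
(B) x^2 + y^2  ->  (-4x)^2 + (-4y)^2 = 16x^2 + 16y^2   [differs from x^2 + y^2: not invariant]
(C) y/x  ->  (-4y)/(-4x) = y/x   [equals y/x: invariant]
(D) x + y  ->  (-4x) + (-4y) = -4x - 4y   [differs from x + y: not invariant]

Only option (C), y/x, is unchanged by the transformation.
The common factor -4 cancels in a ratio of coordinates, while sums, products and sums of squares pick up factors of -4 or 16.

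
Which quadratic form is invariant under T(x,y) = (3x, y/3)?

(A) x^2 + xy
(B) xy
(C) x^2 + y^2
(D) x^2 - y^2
B

T multiplies x by 3 and divides y by 3.
Substitute the transformed coordinates into each option and compare with the original:
(A) x^2 + xy  ->  (3x)^2 + (3x)(y/3) = 9x^2 + xy   [differs from x^2 + xy: not invariant]
(B) xy  ->  (3x)(y/3) = xy   [equals xy: invariant]
(C) x^2 + y^2  ->  (3x)^2 + (y/3)^2 = 9x^2 + y^2/9   [differs from x^2 + y^2: not invariant]
(D) x^2 - y^2  ->  (3x)^2 - (y/3)^2 = 9x^2 - y^2/9   [differs from x^2 - y^2: not invariant]

Only option (B), xy, is unchanged by the transformation.
The factors 3 and 1/3 cancel only in the pure product xy.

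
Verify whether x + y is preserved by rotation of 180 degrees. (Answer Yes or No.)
No

Applying rotation by 180 degrees: x' = x*cos(180 degrees) - y*sin(180 degrees) = -x, y' = x*sin(180 degrees) + y*cos(180 degrees) = -y

Substituting into x + y:
(-x) + (-y)
= -x - y

This differs from the original expression x + y, so it is NOT invariant.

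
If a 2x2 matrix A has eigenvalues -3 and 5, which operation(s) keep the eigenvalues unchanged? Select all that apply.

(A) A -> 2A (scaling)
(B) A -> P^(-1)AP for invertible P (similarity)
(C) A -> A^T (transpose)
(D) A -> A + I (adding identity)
B and C

Eigenvalues are preserved by:
1. Similarity transformations: A -> P^(-1)AP (same characteristic polynomial)
2. Transpose: A^T has the same eigenvalues as A

Eigenvalues are NOT preserved by:
- Adding identity: eigenvalues become -3+1, 5+1
- Scaling: eigenvalues become -6, 10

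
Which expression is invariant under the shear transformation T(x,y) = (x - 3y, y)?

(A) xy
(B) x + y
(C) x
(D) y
D

Under the shear T(x,y) = (x - 3y, y):
Substitute the transformed coordinates into each option and compare with the original:
(A) xy  ->  (x - 3y)(y) = xy - 3y^2   [differs from xy: not invariant]
(B) x + y  ->  (x - 3y) + (y) = x - 2y   [differs from x + y: not invariant]
(C) x  ->  (x - 3y) = x - 3y   [differs from x: not invariant]
(D) y  ->  (y) = y   [equals y: invariant]

Only option (D), y, is unchanged by the transformation.
A horizontal shear moves points parallel to the x-axis, so the y-coordinate (and any function of y alone) is unchanged.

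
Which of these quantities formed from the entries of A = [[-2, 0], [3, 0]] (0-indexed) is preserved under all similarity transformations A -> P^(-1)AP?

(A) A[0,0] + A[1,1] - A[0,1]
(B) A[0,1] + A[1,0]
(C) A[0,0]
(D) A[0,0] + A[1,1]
D

A[0,0] + A[1,1] is the trace of A. By the cyclic property of the trace, tr(P^(-1)AP) = tr(APP^(-1)) = tr(A), so it is the same for every matrix similar to A.

The other combinations are not similarity invariants. For example, take P = [[1, 1], [1, 2]] (det P = 1), so P^(-1) = [[2, -1], [-1, 1]] and
B = P^(-1)AP = [[-7, -7], [5, 5]].
Evaluating each option on A and on B:
(A) A[0,0] + A[1,1] - A[0,1]: -2 for A, 5 for B -> changes
(B) A[0,1] + A[1,0]: 3 for A, -2 for B -> changes
(C) A[0,0]: -2 for A, -7 for B -> changes
(D) A[0,0] + A[1,1]: -2 for A, -2 for B -> unchanged

Only (D) A[0,0] + A[1,1] = -2 survives (and it does so for every P, not just this one), so it is the invariant.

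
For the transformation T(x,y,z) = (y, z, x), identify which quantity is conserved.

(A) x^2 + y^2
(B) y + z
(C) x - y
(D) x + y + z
D

Apply T(x,y,z) = (y, z, x) to each option, i.e. replace (x, y, z) by the transformed coordinates.
Substitute the transformed coordinates into each option and compare with the original:
(A) x^2 + y^2  ->  (y)^2 + (z)^2 = y^2 + z^2   [differs from x^2 + y^2: not invariant]
(B) y + z  ->  (z) + (x) = x + z   [differs from y + z: not invariant]
(C) x - y  ->  (y) - (z) = y - z   [differs from x - y: not invariant]
(D) x + y + z  ->  (y) + (z) + (x) = x + y + z   [equals x + y + z: invariant]

Only option (D), x + y + z, is unchanged by the transformation.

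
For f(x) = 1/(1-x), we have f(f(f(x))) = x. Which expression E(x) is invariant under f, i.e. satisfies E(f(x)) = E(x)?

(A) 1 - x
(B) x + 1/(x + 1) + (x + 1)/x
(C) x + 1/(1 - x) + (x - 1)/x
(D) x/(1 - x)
C

Replace x by f(x) = 1/(1 - x) in each option and simplify. As a quick numerical cross-check, also compare E(3) with E(f(3)) = E(-1/2).

(A) 1 - x  ->  1 - (1/(1 - x)) = x/(x - 1); check: E(3) = -2 but E(-1/2) = 3/2.   [not invariant]
(B) x + 1/(x + 1) + (x + 1)/x  ->  (1/(1 - x)) + 1/((1/(1 - x)) + 1) + ((1/(1 - x)) + 1)/(1/(1 - x)) = (-x^3 + 6x^2 - 11x + 7)/(x^2 - 3x + 2); check: E(3) = 55/12 but E(-1/2) = 1/2.   [not invariant]
(C) x + 1/(1 - x) + (x - 1)/x  ->  (1/(1 - x)) + 1/(1 - (1/(1 - x))) + ((1/(1 - x)) - 1)/(1/(1 - x)), which simplifies back to x + 1/(1 - x) + (x - 1)/x; check: E(3) = 19/6, E(-1/2) = 19/6.   [invariant]
(D) x/(1 - x)  ->  (1/(1 - x))/(1 - (1/(1 - x))) = -1/x; check: E(3) = -3/2 but E(-1/2) = -1/3.   [not invariant]

Only (C) is unchanged. Indeed f(f(x)) = 1/(1 - 1/(1-x)) = (1-x)/(-x) = (x-1)/x, so E(x) = x + f(x) + f(f(x)) is the sum over the whole 3-cycle; applying f just permutes the three terms cyclically (x -> f(x) -> f(f(x)) -> x), leaving the sum unchanged.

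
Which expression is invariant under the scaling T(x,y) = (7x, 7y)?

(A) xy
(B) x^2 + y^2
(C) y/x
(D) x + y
C

Under the uniform scaling T(x,y) = (7x, 7y):
Substitute the transformed coordinates into each option and compare with the original:
(A) xy  ->  (7x)(7y) = 49xy   [differs from xy: not invariant]
(B) x^2 + y^2  ->  (7x)^2 + (7y)^2 = 49x^2 + 49y^2   [differs from x^2 + y^2: not invariant]
(C) y/x  ->  (7y)/(7x) = y/x   [equals y/x: invariant]
(D) x + y  ->  (7x) + (7y) = 7x + 7y   [differs from x + y: not invariant]

Only option (C), y/x, is unchanged by the transformation.
The common factor 7 cancels in a ratio of coordinates, while sums, products and sums of squares pick up factors of 7 or 49.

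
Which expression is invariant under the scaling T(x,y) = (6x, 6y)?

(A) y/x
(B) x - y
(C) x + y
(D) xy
A

Under the uniform scaling T(x,y) = (6x, 6y):
Substitute the transformed coordinates into each option and compare with the original:
(A) y/x  ->  (6y)/(6x) = y/x   [equals y/x: invariant]
(B) x - y  ->  (6x) - (6y) = 6x - 6y   [differs from x - y: not invariant]
(C) x + y  ->  (6x) + (6y) = 6x + 6y   [differs from x + y: not invariant]
(D) xy  ->  (6x)(6y) = 36xy   [differs from xy: not invariant]

Only option (A), y/x, is unchanged by the transformation.
The common factor 6 cancels in a ratio of coordinates, while sums, products and sums of squares pick up factors of 6 or 36.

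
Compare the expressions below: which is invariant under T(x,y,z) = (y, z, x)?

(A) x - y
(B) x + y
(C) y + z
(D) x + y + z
D

Apply T(x,y,z) = (y, z, x) to each option, i.e. replace (x, y, z) by the transformed coordinates.
Substitute the transformed coordinates into each option and compare with the original:
(A) x - y  ->  (y) - (z) = y - z   [differs from x - y: not invariant]
(B) x + y  ->  (y) + (z) = y + z   [differs from x + y: not invariant]
(C) y + z  ->  (z) + (x) = x + z   [differs from y + z: not invariant]
(D) x + y + z  ->  (y) + (z) + (x) = x + y + z   [equals x + y + z: invariant]

Only option (D), x + y + z, is unchanged by the transformation.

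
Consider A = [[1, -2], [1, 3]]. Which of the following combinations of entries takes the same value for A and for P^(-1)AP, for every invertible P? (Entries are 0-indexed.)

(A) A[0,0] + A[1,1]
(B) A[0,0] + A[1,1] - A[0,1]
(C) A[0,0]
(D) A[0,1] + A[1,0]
A

A[0,0] + A[1,1] is the trace of A. By the cyclic property of the trace, tr(P^(-1)AP) = tr(APP^(-1)) = tr(A), so it is the same for every matrix similar to A.

The other combinations are not similarity invariants. For example, take P = [[1, -1], [0, 1]] (det P = 1), so P^(-1) = [[1, 1], [0, 1]] and
B = P^(-1)AP = [[2, -1], [1, 2]].
Evaluating each option on A and on B:
(A) A[0,0] + A[1,1]: 4 for A, 4 for B -> unchanged
(B) A[0,0] + A[1,1] - A[0,1]: 6 for A, 5 for B -> changes
(C) A[0,0]: 1 for A, 2 for B -> changes
(D) A[0,1] + A[1,0]: -1 for A, 0 for B -> changes

Only (A) A[0,0] + A[1,1] = 4 survives (and it does so for every P, not just this one), so it is the invariant.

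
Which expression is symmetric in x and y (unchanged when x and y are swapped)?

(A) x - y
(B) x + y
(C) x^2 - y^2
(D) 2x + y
B

A symmetric expression is unchanged when the variables are permuted; here the transformation to test is the swap (x, y) -> (y, x).
Substitute the transformed coordinates into each option and compare with the original:
(A) x - y  ->  (y) - (x) = -x + y   [differs from x - y: not invariant]
(B) x + y  ->  (y) + (x) = x + y   [equals x + y: invariant]
(C) x^2 - y^2  ->  (y)^2 - (x)^2 = -x^2 + y^2   [differs from x^2 - y^2: not invariant]
(D) 2x + y  ->  2(y) + (x) = x + 2y   [differs from 2x + y: not invariant]

Only option (B), x + y, is unchanged by the transformation.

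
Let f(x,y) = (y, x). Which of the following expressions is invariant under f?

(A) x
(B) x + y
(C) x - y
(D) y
B

For f(x,y) = (y, x):
After applying f: x' = y, y' = x. So x' + y' = y + x = x + y.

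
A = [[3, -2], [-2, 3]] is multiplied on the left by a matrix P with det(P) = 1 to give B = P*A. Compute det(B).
5

By the multiplicative property of determinants, det(B) = det(P*A) = det(P) * det(A) = det(A),
so the determinant is invariant under multiplication by any determinant-1 matrix; we just need det(A).

det(A) = (3)(3) - (-2)(-2) = 9 - 4 = 5

Therefore det(B) = 1 * 5 = 5.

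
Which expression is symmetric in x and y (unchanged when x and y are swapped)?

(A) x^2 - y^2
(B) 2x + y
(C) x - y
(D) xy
D

A symmetric expression is unchanged when the variables are permuted; here the transformation to test is the swap (x, y) -> (y, x).
Substitute the transformed coordinates into each option and compare with the original:
(A) x^2 - y^2  ->  (y)^2 - (x)^2 = -x^2 + y^2   [differs from x^2 - y^2: not invariant]
(B) 2x + y  ->  2(y) + (x) = x + 2y   [differs from 2x + y: not invariant]
(C) x - y  ->  (y) - (x) = -x + y   [differs from x - y: not invariant]
(D) xy  ->  (y)(x) = xy   [equals xy: invariant]

Only option (D), xy, is unchanged by the transformation.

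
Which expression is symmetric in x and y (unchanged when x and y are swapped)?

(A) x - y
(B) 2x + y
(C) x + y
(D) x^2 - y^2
C

A symmetric expression is unchanged when the variables are permuted; here the transformation to test is the swap (x, y) -> (y, x).
Substitute the transformed coordinates into each option and compare with the original:
(A) x - y  ->  (y) - (x) = -x + y   [differs from x - y: not invariant]
(B) 2x + y  ->  2(y) + (x) = x + 2y   [differs from 2x + y: not invariant]
(C) x + y  ->  (y) + (x) = x + y   [equals x + y: invariant]
(D) x^2 - y^2  ->  (y)^2 - (x)^2 = -x^2 + y^2   [differs from x^2 - y^2: not invariant]

Only option (C), x + y, is unchanged by the transformation.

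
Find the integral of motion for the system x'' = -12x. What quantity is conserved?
E = (x')^2 + 12x^2

Multiply the equation by x':
x' * x'' = -12x * x'
The left side is d/dt[(x')^2/2] and the right side is d/dt[-12x^2/2], so
d/dt[(x')^2/2 + 12x^2/2] = 0, i.e. (x')^2/2 + 12x^2/2 = constant.
Multiplying by 2, the integral of motion is E = (x')^2 + 12x^2.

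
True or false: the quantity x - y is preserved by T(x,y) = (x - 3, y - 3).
True

Substitute T(x,y) = (x - 3, y - 3) into the expression and compare with the original.

Original: x - y
After applying T: (x - 3) - (y - 3) = x - y

This is identical to the original x - y, so the expression is invariant.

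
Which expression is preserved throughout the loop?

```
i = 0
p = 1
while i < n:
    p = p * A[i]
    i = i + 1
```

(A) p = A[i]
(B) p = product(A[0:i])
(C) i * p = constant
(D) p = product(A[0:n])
B

A loop invariant must hold before the first iteration and be re-established by every execution of the body.

(B) p = product(A[0:i]): Initially i = 0 and p = 1 = product of the empty slice A[0:0]. If p = product(A[0:i]) holds at the top of an iteration, the body sets p to product(A[0:i]) * A[i] = product(A[0:i+1]) and then i to i+1, so the property is restored. At exit i = n, giving p = product(A[0:n]).

The other options fail:
(A) p = A[i]: after the first iteration p = A[0] but i = 1; in general p is a product of several elements, not a single one.
(C) i * p = constant: initially i * p = 0, but after one iteration it is 1 * A[0], which is nonzero in general.
(D) p = product(A[0:n]): false before the loop (p = 1, not the full product) -- it only becomes true at exit.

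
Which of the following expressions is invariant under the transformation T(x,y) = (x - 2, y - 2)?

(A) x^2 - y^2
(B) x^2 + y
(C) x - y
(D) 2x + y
C

An expression E(x,y) is invariant under T if E(T(x,y)) = E(x,y). Here T(x,y) = (x - 2, y - 2).
Substitute the transformed coordinates into each option and compare with the original:
(A) x^2 - y^2  ->  (x - 2)^2 - (y - 2)^2 = x^2 - 4x - y^2 + 4y   [differs from x^2 - y^2: not invariant]
(B) x^2 + y  ->  (x - 2)^2 + (y - 2) = x^2 - 4x + y + 2   [differs from x^2 + y: not invariant]
(C) x - y  ->  (x - 2) - (y - 2) = x - y   [equals x - y: invariant]
(D) 2x + y  ->  2(x - 2) + (y - 2) = 2x + y - 6   [differs from 2x + y: not invariant]

Only option (C), x - y, is unchanged by the transformation.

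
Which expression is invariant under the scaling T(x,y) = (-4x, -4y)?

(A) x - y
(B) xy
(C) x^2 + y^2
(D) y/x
D

Under the uniform scaling T(x,y) = (-4x, -4y):
Substitute the transformed coordinates into each option and compare with the original:
(A) x - y  ->  (-4x) - (-4y) = -4x + 4y   [differs from x - y: not invariant]
(B) xy  ->  (-4x)(-4y) = 16xy   [differs from xy: not invariant]
(C) x^2 + y^2  ->  (-4x)^2 + (-4y)^2 = 16x^2 + 16y^2   [differs from x^2 + y^2: not invariant]
(D) y/x  ->  (-4y)/(-4x) = y/x   [equals y/x: invariant]

Only option (D), y/x, is unchanged by the transformation.
The common factor -4 cancels in a ratio of coordinates, while sums, products and sums of squares pick up factors of -4 or 16.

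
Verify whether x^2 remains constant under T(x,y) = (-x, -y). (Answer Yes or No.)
Yes

Substitute T(x,y) = (-x, -y) into the expression and compare with the original.

Original: x^2
After applying T: (-x)^2 = x^2

This is identical to the original x^2, so the expression is invariant.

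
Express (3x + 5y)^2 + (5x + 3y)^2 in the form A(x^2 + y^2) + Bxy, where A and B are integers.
34(x^2 + y^2) + 60xy

Expanding: (3x + 5y)^2 = 9x^2 + 30xy + 25y^2
(5x + 3y)^2 = 25x^2 + 30xy + 9y^2
Sum = (9+25)(x^2+y^2) + 60xy = 34(x^2 + y^2) + 60xy
This is symmetric in x and y.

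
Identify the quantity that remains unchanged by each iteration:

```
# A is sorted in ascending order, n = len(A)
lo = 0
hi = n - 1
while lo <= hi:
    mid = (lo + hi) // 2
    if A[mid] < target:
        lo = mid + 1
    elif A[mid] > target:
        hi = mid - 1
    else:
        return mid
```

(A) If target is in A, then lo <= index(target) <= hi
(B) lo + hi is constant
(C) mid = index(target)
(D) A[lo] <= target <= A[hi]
A

A loop invariant must hold before the first iteration and be re-established by every execution of the body.

(A) If target is in A, then lo <= index(target) <= hi: Before the loop [lo, hi] = [0, n-1] covers every index. When A[mid] < target, sortedness puts target strictly to the right of mid, so setting lo = mid + 1 keeps index(target) in [lo, hi]; symmetrically for hi = mid - 1. Hence 'if target is in A then lo <= index(target) <= hi' holds after every iteration, and when lo > hi it proves target is absent.

The other options fail:
(B) lo + hi is constant: each iteration moves exactly one of lo, hi, so lo + hi changes (e.g. 0 + (n-1) becomes (mid+1) + (n-1)).
(C) mid = index(target): mid is just the current probe; it equals index(target) only on the iteration that returns.
(D) A[lo] <= target <= A[hi]: fails when target is not in A (e.g. target < A[0] already violates it before the loop), so it is not maintained in general.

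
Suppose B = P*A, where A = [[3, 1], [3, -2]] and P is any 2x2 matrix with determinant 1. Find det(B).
-9

By the multiplicative property of determinants, det(B) = det(P*A) = det(P) * det(A) = det(A),
so the determinant is invariant under multiplication by any determinant-1 matrix; we just need det(A).

det(A) = (3)(-2) - (1)(3) = -6 - 3 = -9

Therefore det(B) = 1 * (-9) = -9.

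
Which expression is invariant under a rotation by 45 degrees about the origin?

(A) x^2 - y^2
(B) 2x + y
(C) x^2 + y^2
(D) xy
C

A rotation by 45 degrees sends (x, y) to (sqrt(2)x/2 - sqrt(2)y/2, sqrt(2)x/2 + sqrt(2)y/2).
Substitute the transformed coordinates into each option and compare with the original:
(A) x^2 - y^2  ->  (sqrt(2)x/2 - sqrt(2)y/2)^2 - (sqrt(2)x/2 + sqrt(2)y/2)^2 = -2xy   [differs from x^2 - y^2: not invariant]
(B) 2x + y  ->  2(sqrt(2)x/2 - sqrt(2)y/2) + (sqrt(2)x/2 + sqrt(2)y/2) = 3sqrt(2)x/2 - sqrt(2)y/2   [differs from 2x + y: not invariant]
(C) x^2 + y^2  ->  (sqrt(2)x/2 - sqrt(2)y/2)^2 + (sqrt(2)x/2 + sqrt(2)y/2)^2 = x^2 + y^2   [equals x^2 + y^2: invariant]
(D) xy  ->  (sqrt(2)x/2 - sqrt(2)y/2)(sqrt(2)x/2 + sqrt(2)y/2) = x^2/2 - y^2/2   [differs from xy: not invariant]

Only option (C), x^2 + y^2, is unchanged by the transformation.
Geometrically, x^2 + y^2 is the squared distance from the origin, which every rotation about the origin preserves.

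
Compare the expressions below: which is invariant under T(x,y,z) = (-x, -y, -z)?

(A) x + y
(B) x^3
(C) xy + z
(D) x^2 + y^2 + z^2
D

Apply T(x,y,z) = (-x, -y, -z) to each option, i.e. replace (x, y, z) by the transformed coordinates.
Substitute the transformed coordinates into each option and compare with the original:
(A) x + y  ->  (-x) + (-y) = -x - y   [differs from x + y: not invariant]
(B) x^3  ->  (-x)^3 = -x^3   [differs from x^3: not invariant]
(C) xy + z  ->  (-x)(-y) + (-z) = xy - z   [differs from xy + z: not invariant]
(D) x^2 + y^2 + z^2  ->  (-x)^2 + (-y)^2 + (-z)^2 = x^2 + y^2 + z^2   [equals x^2 + y^2 + z^2: invariant]

Only option (D), x^2 + y^2 + z^2, is unchanged by the transformation.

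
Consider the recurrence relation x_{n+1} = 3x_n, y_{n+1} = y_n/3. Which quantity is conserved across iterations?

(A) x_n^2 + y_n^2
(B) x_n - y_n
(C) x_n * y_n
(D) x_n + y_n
C

For the recurrence x_{n+1} = 3x_n, y_{n+1} = y_n/3:

x_{n+1} * y_{n+1} = (3x_n) * (y_n/3) = x_n * y_n
The product is conserved.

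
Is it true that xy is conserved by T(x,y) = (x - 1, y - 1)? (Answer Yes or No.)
No

Substitute T(x,y) = (x - 1, y - 1) into the expression and compare with the original.

Original: xy
After applying T: (x - 1)(y - 1) = xy - x - y + 1

This differs from the original xy (difference: -x - y + 1), so the expression is NOT invariant.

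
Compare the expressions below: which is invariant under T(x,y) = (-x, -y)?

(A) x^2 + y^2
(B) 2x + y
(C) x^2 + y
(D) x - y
A

An expression E(x,y) is invariant under T if E(T(x,y)) = E(x,y). Here T(x,y) = (-x, -y).
Substitute the transformed coordinates into each option and compare with the original:
(A) x^2 + y^2  ->  (-x)^2 + (-y)^2 = x^2 + y^2   [equals x^2 + y^2: invariant]
(B) 2x + y  ->  2(-x) + (-y) = -2x - y   [differs from 2x + y: not invariant]
(C) x^2 + y  ->  (-x)^2 + (-y) = x^2 - y   [differs from x^2 + y: not invariant]
(D) x - y  ->  (-x) - (-y) = -x + y   [differs from x - y: not invariant]

Only option (A), x^2 + y^2, is unchanged by the transformation.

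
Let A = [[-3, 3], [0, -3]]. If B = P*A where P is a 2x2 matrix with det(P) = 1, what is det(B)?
9

By the multiplicative property of determinants, det(B) = det(P*A) = det(P) * det(A) = det(A),
so the determinant is invariant under multiplication by any determinant-1 matrix; we just need det(A).

det(A) = (-3)(-3) - (3)(0) = 9 - 0 = 9

Therefore det(B) = 1 * 9 = 9.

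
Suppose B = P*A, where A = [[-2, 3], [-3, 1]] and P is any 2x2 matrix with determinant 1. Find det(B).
7

By the multiplicative property of determinants, det(B) = det(P*A) = det(P) * det(A) = det(A),
so the determinant is invariant under multiplication by any determinant-1 matrix; we just need det(A).

det(A) = (-2)(1) - (3)(-3) = -2 - (-9) = 7

Therefore det(B) = 1 * 7 = 7.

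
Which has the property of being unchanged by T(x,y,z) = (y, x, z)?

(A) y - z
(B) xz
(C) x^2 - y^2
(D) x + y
D

Apply T(x,y,z) = (y, x, z) to each option, i.e. replace (x, y, z) by the transformed coordinates.
Substitute the transformed coordinates into each option and compare with the original:
(A) y - z  ->  (x) - (z) = x - z   [differs from y - z: not invariant]
(B) xz  ->  (y)(z) = yz   [differs from xz: not invariant]
(C) x^2 - y^2  ->  (y)^2 - (x)^2 = -x^2 + y^2   [differs from x^2 - y^2: not invariant]
(D) x + y  ->  (y) + (x) = x + y   [equals x + y: invariant]

Only option (D), x + y, is unchanged by the transformation.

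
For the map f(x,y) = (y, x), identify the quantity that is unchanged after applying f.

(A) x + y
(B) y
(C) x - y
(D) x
A

For f(x,y) = (y, x):
After applying f: x' = y, y' = x. So x' + y' = y + x = x + y.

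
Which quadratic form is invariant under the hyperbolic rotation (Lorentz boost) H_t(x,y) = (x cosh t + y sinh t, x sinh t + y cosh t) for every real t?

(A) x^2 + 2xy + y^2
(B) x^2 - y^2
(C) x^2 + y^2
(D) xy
B

Write x' = x cosh t + y sinh t, y' = x sinh t + y cosh t and substitute into each option:
(A) x^2 + 2xy + y^2: (x' + y')^2 with x' + y' = (x + y)(cosh t + sinh t) = (x + y)e^t, so it becomes (x + y)^2 e^(2t)   [not invariant for t != 0]
(B) x^2 - y^2: (x cosh t + y sinh t)^2 - (x sinh t + y cosh t)^2 = x^2(cosh^2 t - sinh^2 t) + 2xy(cosh t sinh t - sinh t cosh t) + y^2(sinh^2 t - cosh^2 t) = x^2 - y^2   [invariant, using cosh^2 t - sinh^2 t = 1]
(C) x^2 + y^2: (x cosh t + y sinh t)^2 + (x sinh t + y cosh t)^2 = (x^2 + y^2)(cosh^2 t + sinh^2 t) + 4xy sinh t cosh t = (x^2 + y^2) cosh 2t + 2xy sinh 2t   [not invariant for t != 0]
(D) xy: (x cosh t + y sinh t)(x sinh t + y cosh t) = xy(cosh^2 t + sinh^2 t) + (x^2 + y^2) sinh t cosh t = xy cosh 2t + (x^2 + y^2)(sinh 2t)/2   [not invariant for t != 0]

Only (B) x^2 - y^2 is unchanged; it is the Minkowski form preserved by Lorentz boosts, just as x^2 + y^2 is preserved by ordinary rotations.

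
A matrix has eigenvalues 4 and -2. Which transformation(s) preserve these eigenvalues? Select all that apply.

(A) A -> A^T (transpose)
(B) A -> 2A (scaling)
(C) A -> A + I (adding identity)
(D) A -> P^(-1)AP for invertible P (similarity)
A and D

Eigenvalues are preserved by:
1. Similarity transformations: A -> P^(-1)AP (same characteristic polynomial)
2. Transpose: A^T has the same eigenvalues as A

Eigenvalues are NOT preserved by:
- Adding identity: eigenvalues become 4+1, -2+1
- Scaling: eigenvalues become 8, -4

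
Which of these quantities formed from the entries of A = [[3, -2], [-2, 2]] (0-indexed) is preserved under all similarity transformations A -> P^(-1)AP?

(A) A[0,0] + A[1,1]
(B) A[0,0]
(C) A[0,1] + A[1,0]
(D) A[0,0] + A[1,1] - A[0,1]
A

A[0,0] + A[1,1] is the trace of A. By the cyclic property of the trace, tr(P^(-1)AP) = tr(APP^(-1)) = tr(A), so it is the same for every matrix similar to A.

The other combinations are not similarity invariants. For example, take P = [[1, 1], [0, 1]] (det P = 1), so P^(-1) = [[1, -1], [0, 1]] and
B = P^(-1)AP = [[5, 1], [-2, 0]].
Evaluating each option on A and on B:
(A) A[0,0] + A[1,1]: 5 for A, 5 for B -> unchanged
(B) A[0,0]: 3 for A, 5 for B -> changes
(C) A[0,1] + A[1,0]: -4 for A, -1 for B -> changes
(D) A[0,0] + A[1,1] - A[0,1]: 7 for A, 4 for B -> changes

Only (A) A[0,0] + A[1,1] = 5 survives (and it does so for every P, not just this one), so it is the invariant.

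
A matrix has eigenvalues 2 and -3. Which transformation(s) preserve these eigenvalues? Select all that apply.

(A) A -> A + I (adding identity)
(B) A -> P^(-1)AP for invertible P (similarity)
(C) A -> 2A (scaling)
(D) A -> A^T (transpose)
B and D

Eigenvalues are preserved by:
1. Similarity transformations: A -> P^(-1)AP (same characteristic polynomial)
2. Transpose: A^T has the same eigenvalues as A

Eigenvalues are NOT preserved by:
- Adding identity: eigenvalues become 2+1, -3+1
- Scaling: eigenvalues become 4, -6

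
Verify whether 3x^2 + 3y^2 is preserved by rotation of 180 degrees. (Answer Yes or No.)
Yes

Applying rotation by 180 degrees: x' = x*cos(180 degrees) - y*sin(180 degrees) = -x, y' = x*sin(180 degrees) + y*cos(180 degrees) = -y

Substituting into 3x^2 + 3y^2:
3(-x)^2 + 3(-y)^2
= 3x^2 + 3y^2

This equals the original expression 3x^2 + 3y^2, so it IS invariant.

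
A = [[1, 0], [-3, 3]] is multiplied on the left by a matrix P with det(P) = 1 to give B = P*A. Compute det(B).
3

By the multiplicative property of determinants, det(B) = det(P*A) = det(P) * det(A) = det(A),
so the determinant is invariant under multiplication by any determinant-1 matrix; we just need det(A).

det(A) = (1)(3) - (0)(-3) = 3 - 0 = 3

Therefore det(B) = 1 * 3 = 3.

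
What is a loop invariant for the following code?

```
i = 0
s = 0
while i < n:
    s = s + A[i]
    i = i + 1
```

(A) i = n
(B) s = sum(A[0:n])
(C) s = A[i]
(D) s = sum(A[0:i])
D

A loop invariant must hold before the first iteration and be re-established by every execution of the body.

(D) s = sum(A[0:i]): Initially i = 0 and s = 0 = sum of the empty slice A[0:0]. If s = sum(A[0:i]) holds at the top of an iteration, the body sets s to sum(A[0:i]) + A[i] = sum(A[0:i+1]) and then i to i+1, so s = sum(A[0:i]) holds again. At exit i = n, giving s = sum(A[0:n]).

The other options fail:
(A) i = n: false initially (i = 0); it is the exit condition, not an invariant.
(B) s = sum(A[0:n]): false before the loop (s = 0, not the full sum) -- it only becomes true at exit.
(C) s = A[i]: after the first iteration s = A[0] but i = 1, so s = A[i] compares s with the wrong element (and fails in general).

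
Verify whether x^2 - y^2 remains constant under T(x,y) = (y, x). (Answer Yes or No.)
No

Substitute T(x,y) = (y, x) into the expression and compare with the original.

Original: x^2 - y^2
After applying T: (y)^2 - (x)^2 = -x^2 + y^2

This differs from the original x^2 - y^2 (difference: -2x^2 + 2y^2), so the expression is NOT invariant.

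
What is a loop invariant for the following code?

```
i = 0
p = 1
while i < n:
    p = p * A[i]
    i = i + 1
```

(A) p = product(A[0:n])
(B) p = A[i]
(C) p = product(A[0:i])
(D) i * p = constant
C

A loop invariant must hold before the first iteration and be re-established by every execution of the body.

(C) p = product(A[0:i]): Initially i = 0 and p = 1 = product of the empty slice A[0:0]. If p = product(A[0:i]) holds at the top of an iteration, the body sets p to product(A[0:i]) * A[i] = product(A[0:i+1]) and then i to i+1, so the property is restored. At exit i = n, giving p = product(A[0:n]).

The other options fail:
(A) p = product(A[0:n]): false before the loop (p = 1, not the full product) -- it only becomes true at exit.
(B) p = A[i]: after the first iteration p = A[0] but i = 1; in general p is a product of several elements, not a single one.
(D) i * p = constant: initially i * p = 0, but after one iteration it is 1 * A[0], which is nonzero in general.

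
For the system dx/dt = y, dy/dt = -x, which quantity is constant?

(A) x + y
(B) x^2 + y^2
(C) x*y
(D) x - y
B

A first integral I satisfies dI/dt = 0 along every solution. Differentiate each option and use the equation of motion:
(A) d/dt[x + y] = y + (-x) = y - x, not identically 0
(B) d/dt[x^2 + y^2] = 2x*dx/dt + 2y*dy/dt = 2x*y + 2y*(-x) = 0
(C) d/dt[x*y] = (dx/dt)y + x(dy/dt) = y^2 - x^2, not identically 0
(D) d/dt[x - y] = y - (-x) = x + y, not identically 0

Only (B) has zero time-derivative. So x^2 + y^2 (the squared radius; trajectories are circles) is the conserved quantity.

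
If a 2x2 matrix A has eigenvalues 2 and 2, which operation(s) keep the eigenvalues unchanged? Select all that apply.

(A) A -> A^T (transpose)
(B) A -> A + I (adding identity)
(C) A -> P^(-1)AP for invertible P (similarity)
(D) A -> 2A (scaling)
A and C

Eigenvalues are preserved by:
1. Similarity transformations: A -> P^(-1)AP (same characteristic polynomial)
2. Transpose: A^T has the same eigenvalues as A

Eigenvalues are NOT preserved by:
- Adding identity: eigenvalues become 2+1, 2+1
- Scaling: eigenvalues become 4, 4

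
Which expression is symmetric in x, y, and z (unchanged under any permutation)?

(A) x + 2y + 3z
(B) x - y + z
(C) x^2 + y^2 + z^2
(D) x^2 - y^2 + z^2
C

A symmetric expression is unchanged when the variables are permuted; here the transformation to test is the swap (x, y) -> (y, x).
A symmetric expression must survive every permutation; the single swap x <-> y already eliminates the distractors, and the keyed expression is also unchanged by x <-> z and y <-> z (each variable enters it in exactly the same way).
Substitute the transformed coordinates into each option and compare with the original:
(A) x + 2y + 3z  ->  (y) + 2(x) + 3z = 2x + y + 3z   [differs from x + 2y + 3z: not invariant]
(B) x - y + z  ->  (y) - (x) + z = -x + y + z   [differs from x - y + z: not invariant]
(C) x^2 + y^2 + z^2  ->  (y)^2 + (x)^2 + z^2 = x^2 + y^2 + z^2   [equals x^2 + y^2 + z^2: invariant]
(D) x^2 - y^2 + z^2  ->  (y)^2 - (x)^2 + z^2 = -x^2 + y^2 + z^2   [differs from x^2 - y^2 + z^2: not invariant]

Only option (C), x^2 + y^2 + z^2, is unchanged by the transformation.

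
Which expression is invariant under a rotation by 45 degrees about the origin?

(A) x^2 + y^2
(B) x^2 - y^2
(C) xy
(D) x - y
A

A rotation by 45 degrees sends (x, y) to (sqrt(2)x/2 - sqrt(2)y/2, sqrt(2)x/2 + sqrt(2)y/2).
Substitute the transformed coordinates into each option and compare with the original:
(A) x^2 + y^2  ->  (sqrt(2)x/2 - sqrt(2)y/2)^2 + (sqrt(2)x/2 + sqrt(2)y/2)^2 = x^2 + y^2   [equals x^2 + y^2: invariant]
(B) x^2 - y^2  ->  (sqrt(2)x/2 - sqrt(2)y/2)^2 - (sqrt(2)x/2 + sqrt(2)y/2)^2 = -2xy   [differs from x^2 - y^2: not invariant]
(C) xy  ->  (sqrt(2)x/2 - sqrt(2)y/2)(sqrt(2)x/2 + sqrt(2)y/2) = x^2/2 - y^2/2   [differs from xy: not invariant]
(D) x - y  ->  (sqrt(2)x/2 - sqrt(2)y/2) - (sqrt(2)x/2 + sqrt(2)y/2) = -sqrt(2)y   [differs from x - y: not invariant]

Only option (A), x^2 + y^2, is unchanged by the transformation.
Geometrically, x^2 + y^2 is the squared distance from the origin, which every rotation about the origin preserves.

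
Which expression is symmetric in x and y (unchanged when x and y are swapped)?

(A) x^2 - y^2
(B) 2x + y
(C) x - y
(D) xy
D

A symmetric expression is unchanged when the variables are permuted; here the transformation to test is the swap (x, y) -> (y, x).
Substitute the transformed coordinates into each option and compare with the original:
(A) x^2 - y^2  ->  (y)^2 - (x)^2 = -x^2 + y^2   [differs from x^2 - y^2: not invariant]
(B) 2x + y  ->  2(y) + (x) = x + 2y   [differs from 2x + y: not invariant]
(C) x - y  ->  (y) - (x) = -x + y   [differs from x - y: not invariant]
(D) xy  ->  (y)(x) = xy   [equals xy: invariant]

Only option (D), xy, is unchanged by the transformation.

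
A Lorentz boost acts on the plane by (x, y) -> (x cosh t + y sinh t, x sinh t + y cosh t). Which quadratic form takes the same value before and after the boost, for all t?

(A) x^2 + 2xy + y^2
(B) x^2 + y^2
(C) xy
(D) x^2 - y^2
D

Write x' = x cosh t + y sinh t, y' = x sinh t + y cosh t and substitute into each option:
(A) x^2 + 2xy + y^2: (x' + y')^2 with x' + y' = (x + y)(cosh t + sinh t) = (x + y)e^t, so it becomes (x + y)^2 e^(2t)   [not invariant for t != 0]
(B) x^2 + y^2: (x cosh t + y sinh t)^2 + (x sinh t + y cosh t)^2 = (x^2 + y^2)(cosh^2 t + sinh^2 t) + 4xy sinh t cosh t = (x^2 + y^2) cosh 2t + 2xy sinh 2t   [not invariant for t != 0]
(C) xy: (x cosh t + y sinh t)(x sinh t + y cosh t) = xy(cosh^2 t + sinh^2 t) + (x^2 + y^2) sinh t cosh t = xy cosh 2t + (x^2 + y^2)(sinh 2t)/2   [not invariant for t != 0]
(D) x^2 - y^2: (x cosh t + y sinh t)^2 - (x sinh t + y cosh t)^2 = x^2(cosh^2 t - sinh^2 t) + 2xy(cosh t sinh t - sinh t cosh t) + y^2(sinh^2 t - cosh^2 t) = x^2 - y^2   [invariant, using cosh^2 t - sinh^2 t = 1]

Only (D) x^2 - y^2 is unchanged; it is the Minkowski form preserved by Lorentz boosts, just as x^2 + y^2 is preserved by ordinary rotations.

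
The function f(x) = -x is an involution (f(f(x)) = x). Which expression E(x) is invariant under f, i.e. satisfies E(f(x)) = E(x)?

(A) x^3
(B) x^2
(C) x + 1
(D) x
B

Replace x by f(x) = -x in each option and simplify. As a quick numerical cross-check, also compare E(5) with E(f(5)) = E(-5).

(A) x^3  ->  (-x)^3 = -x^3; check: E(5) = 125 but E(-5) = -125.   [not invariant]
(B) x^2  ->  (-x)^2, which simplifies back to x^2; check: E(5) = 25, E(-5) = 25.   [invariant]
(C) x + 1  ->  (-x) + 1 = 1 - x; check: E(5) = 6 but E(-5) = -4.   [not invariant]
(D) x  ->  (-x) = -x; check: E(5) = 5 but E(-5) = -5.   [not invariant]

Only (B) is unchanged. E is symmetric under swapping x with f(x) = -x, which is exactly what an involution does.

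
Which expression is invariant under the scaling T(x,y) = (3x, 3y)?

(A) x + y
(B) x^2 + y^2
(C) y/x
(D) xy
C

Under the uniform scaling T(x,y) = (3x, 3y):
Substitute the transformed coordinates into each option and compare with the original:
(A) x + y  ->  (3x) + (3y) = 3x + 3y   [differs from x + y: not invariant]
(B) x^2 + y^2  ->  (3x)^2 + (3y)^2 = 9x^2 + 9y^2   [differs from x^2 + y^2: not invariant]
(C) y/x  ->  (3y)/(3x) = y/x   [equals y/x: invariant]
(D) xy  ->  (3x)(3y) = 9xy   [differs from xy: not invariant]

Only option (C), y/x, is unchanged by the transformation.
The common factor 3 cancels in a ratio of coordinates, while sums, products and sums of squares pick up factors of 3 or 9.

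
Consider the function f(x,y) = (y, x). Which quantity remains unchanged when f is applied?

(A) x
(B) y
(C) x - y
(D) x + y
D

For f(x,y) = (y, x):
After applying f: x' = y, y' = x. So x' + y' = y + x = x + y.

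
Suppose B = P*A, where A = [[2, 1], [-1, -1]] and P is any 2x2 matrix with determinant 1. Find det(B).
-1

By the multiplicative property of determinants, det(B) = det(P*A) = det(P) * det(A) = det(A),
so the determinant is invariant under multiplication by any determinant-1 matrix; we just need det(A).

det(A) = (2)(-1) - (1)(-1) = -2 - (-1) = -1

Therefore det(B) = 1 * (-1) = -1.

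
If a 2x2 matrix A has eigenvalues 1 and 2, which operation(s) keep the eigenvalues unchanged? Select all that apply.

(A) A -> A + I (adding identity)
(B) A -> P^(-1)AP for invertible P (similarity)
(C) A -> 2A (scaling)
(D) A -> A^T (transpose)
B and D

Eigenvalues are preserved by:
1. Similarity transformations: A -> P^(-1)AP (same characteristic polynomial)
2. Transpose: A^T has the same eigenvalues as A

Eigenvalues are NOT preserved by:
- Adding identity: eigenvalues become 1+1, 2+1
- Scaling: eigenvalues become 2, 4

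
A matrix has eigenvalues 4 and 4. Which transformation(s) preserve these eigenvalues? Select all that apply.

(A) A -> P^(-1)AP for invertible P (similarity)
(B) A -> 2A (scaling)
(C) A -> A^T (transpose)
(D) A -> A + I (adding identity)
A and C

Eigenvalues are preserved by:
1. Similarity transformations: A -> P^(-1)AP (same characteristic polynomial)
2. Transpose: A^T has the same eigenvalues as A

Eigenvalues are NOT preserved by:
- Adding identity: eigenvalues become 4+1, 4+1
- Scaling: eigenvalues become 8, 8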